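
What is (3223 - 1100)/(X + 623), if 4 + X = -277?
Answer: 2123/342 ≈ 6.2076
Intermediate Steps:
X = -281 (X = -4 - 277 = -281)
(3223 - 1100)/(X + 623) = (3223 - 1100)/(-281 + 623) = 2123/342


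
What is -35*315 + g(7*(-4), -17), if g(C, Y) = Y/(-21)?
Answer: -231508/21 ≈ -11024.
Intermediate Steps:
g(C, Y) = -Y/21 (g(C, Y) = Y*(-1/21) = -Y/21)
-35*315 + g(7*(-4), -17) = -35*315 - 1/21*(-17) = -11025 + 17/21 = -231508/21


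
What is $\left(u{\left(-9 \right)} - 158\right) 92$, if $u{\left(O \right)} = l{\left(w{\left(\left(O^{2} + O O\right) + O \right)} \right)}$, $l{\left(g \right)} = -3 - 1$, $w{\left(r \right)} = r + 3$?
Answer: $-14904$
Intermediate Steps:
$w{\left(r \right)} = 3 + r$
$l{\left(g \right)} = -4$ ($l{\left(g \right)} = -3 - 1 = -4$)
$u{\left(O \right)} = -4$
$\left(u{\left(-9 \right)} - 158\right) 92 = \left(-4 - 158\right) 92 = \left(-162\right) 92 = -14904$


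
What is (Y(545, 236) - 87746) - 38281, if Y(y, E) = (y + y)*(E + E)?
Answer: 388453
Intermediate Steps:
Y(y, E) = 4*E*y (Y(y, E) = (2*y)*(2*E) = 4*E*y)
(Y(545, 236) - 87746) - 38281 = (4*236*545 - 87746) - 38281 = (514480 - 87746) - 38281 = 426734 - 38281 = 388453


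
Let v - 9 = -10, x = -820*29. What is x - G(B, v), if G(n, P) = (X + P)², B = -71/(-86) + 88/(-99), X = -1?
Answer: -23784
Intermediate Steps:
x = -23780
v = -1 (v = 9 - 10 = -1)
B = -49/774 (B = -71*(-1/86) + 88*(-1/99) = 71/86 - 8/9 = -49/774 ≈ -0.063308)
G(n, P) = (-1 + P)²
x - G(B, v) = -23780 - (-1 - 1)² = -23780 - 1*(-2)² = -23780 - 1*4 = -23780 - 4 = -23784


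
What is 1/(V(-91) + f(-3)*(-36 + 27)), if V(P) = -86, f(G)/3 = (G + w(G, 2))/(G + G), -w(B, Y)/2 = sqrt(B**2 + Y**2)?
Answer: -398/35389 + 36*sqrt(13)/35389 ≈ -0.0075786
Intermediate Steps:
w(B, Y) = -2*sqrt(B**2 + Y**2)
f(G) = 3*(G - 2*sqrt(4 + G**2))/(2*G) (f(G) = 3*((G - 2*sqrt(G**2 + 2**2))/(G + G)) = 3*((G - 2*sqrt(G**2 + 4))/((2*G))) = 3*((G - 2*sqrt(4 + G**2))*(1/(2*G))) = 3*((G - 2*sqrt(4 + G**2))/(2*G)) = 3*(G - 2*sqrt(4 + G**2))/(2*G))
1/(V(-91) + f(-3)*(-36 + 27)) = 1/(-86 + (3/2 - 3*sqrt(4 + (-3)**2)/(-3))*(-36 + 27)) = 1/(-86 + (3/2 - 3*(-1/3)*sqrt(4 + 9))*(-9)) = 1/(-86 + (3/2 - 3*(-1/3)*sqrt(13))*(-9)) = 1/(-86 + (3/2 + sqrt(13))*(-9)) = 1/(-86 + (-27/2 - 9*sqrt(13))) = 1/(-199/2 - 9*sqrt(13))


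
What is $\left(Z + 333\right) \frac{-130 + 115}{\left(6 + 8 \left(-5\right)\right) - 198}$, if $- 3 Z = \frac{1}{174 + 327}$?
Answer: $\frac{1251245}{58116} \approx 21.53$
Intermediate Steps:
$Z = - \frac{1}{1503}$ ($Z = - \frac{1}{3 \left(174 + 327\right)} = - \frac{1}{3 \cdot 501} = \left(- \frac{1}{3}\right) \frac{1}{501} = - \frac{1}{1503} \approx -0.00066534$)
$\left(Z + 333\right) \frac{-130 + 115}{\left(6 + 8 \left(-5\right)\right) - 198} = \left(- \frac{1}{1503} + 333\right) \frac{-130 + 115}{\left(6 + 8 \left(-5\right)\right) - 198} = \frac{500498 \left(- \frac{15}{\left(6 - 40\right) - 198}\right)}{1503} = \frac{500498 \left(- \frac{15}{-34 - 198}\right)}{1503} = \frac{500498 \left(- \frac{15}{-232}\right)}{1503} = \frac{500498 \left(\left(-15\right) \left(- \frac{1}{232}\right)\right)}{1503} = \frac{500498}{1503} \cdot \frac{15}{232} = \frac{1251245}{58116}$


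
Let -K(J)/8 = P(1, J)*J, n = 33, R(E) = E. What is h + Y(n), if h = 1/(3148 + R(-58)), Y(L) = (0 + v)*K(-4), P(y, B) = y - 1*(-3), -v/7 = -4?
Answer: 11074561/3090 ≈ 3584.0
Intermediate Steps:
v = 28 (v = -7*(-4) = 28)
P(y, B) = 3 + y (P(y, B) = y + 3 = 3 + y)
K(J) = -32*J (K(J) = -8*(3 + 1)*J = -32*J)
Y(L) = 3584 (Y(L) = (0 + 28)*(-32*(-4)) = 28*128 = 3584)
h = 1/3090 (h = 1/(3148 - 58) = 1/3090 ≈ 0.00032362)
h + Y(n) = 1/3090 + 3584 = 11074561/3090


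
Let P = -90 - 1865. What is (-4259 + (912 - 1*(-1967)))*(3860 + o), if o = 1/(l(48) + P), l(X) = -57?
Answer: -2679380055/503 ≈ -5.3268e+6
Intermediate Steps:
P = -1955
o = -1/2012 (o = 1/(-57 - 1955) = 1/(-2012) = -1/2012 ≈ -0.00049702)
(-4259 + (912 - 1*(-1967)))*(3860 + o) = (-4259 + (912 - 1*(-1967)))*(3860 - 1/2012) = (-4259 + (912 + 1967))*(7766319/2012) = (-4259 + 2879)*(7766319/2012) = -1380*7766319/2012 = -2679380055/503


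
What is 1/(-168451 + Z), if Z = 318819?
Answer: 1/150368 ≈ 6.6503e-6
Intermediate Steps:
1/(-168451 + Z) = 1/(-168451 + 318819) = 1/150368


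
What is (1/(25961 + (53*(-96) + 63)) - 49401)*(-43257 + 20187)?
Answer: 11930181429225/10468 ≈ 1.1397e+9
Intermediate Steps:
(1/(25961 + (53*(-96) + 63)) - 49401)*(-43257 + 20187) = (1/(25961 + (-5088 + 63)) - 49401)*(-23070) = (1/(25961 - 5025) - 49401)*(-23070) = (1/20936 - 49401)*(-23070) = -1034259335/20936*(-23070) = 11930181429225/10468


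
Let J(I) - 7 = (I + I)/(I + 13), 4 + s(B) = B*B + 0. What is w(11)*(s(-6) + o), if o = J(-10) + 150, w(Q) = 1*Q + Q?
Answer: 12034/3 ≈ 4011.3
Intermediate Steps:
s(B) = -4 + B² (s(B) = -4 + (B*B + 0) = -4 + (B² + 0) = -4 + B²)
w(Q) = 2*Q (w(Q) = Q + Q = 2*Q)
J(I) = 7 + 2*I/(13 + I) (J(I) = 7 + (I + I)/(I + 13) = 7 + (2*I)/(13 + I) = 7 + 2*I/(13 + I))
o = 451/3 (o = (91 + 9*(-10))/(13 - 10) + 150 = (91 - 90)/3 + 150 = (⅓)*1 + 150 = ⅓ + 150 = 451/3 ≈ 150.33)
w(11)*(s(-6) + o) = (2*11)*((-4 + (-6)²) + 451/3) = 22*((-4 + 36) + 451/3) = 22*(32 + 451/3) = 22*(547/3) = 12034/3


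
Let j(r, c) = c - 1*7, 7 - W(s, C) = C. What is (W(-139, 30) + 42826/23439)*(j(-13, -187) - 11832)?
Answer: 5968155046/23439 ≈ 2.5463e+5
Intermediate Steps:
W(s, C) = 7 - C
j(r, c) = -7 + c (j(r, c) = c - 7 = -7 + c)
(W(-139, 30) + 42826/23439)*(j(-13, -187) - 11832) = ((7 - 1*30) + 42826/23439)*((-7 - 187) - 11832) = ((7 - 30) + 42826*(1/23439))*(-194 - 11832) = (-23 + 42826/23439)*(-12026) = -496271/23439*(-12026) = 5968155046/23439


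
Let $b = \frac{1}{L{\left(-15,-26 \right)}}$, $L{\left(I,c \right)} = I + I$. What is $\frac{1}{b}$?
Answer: $-30$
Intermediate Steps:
$L{\left(I,c \right)} = 2 I$
$b = - \frac{1}{30}$ ($b = \frac{1}{2 \left(-15\right)} = \frac{1}{-30} = - \frac{1}{30} \approx -0.033333$)
$\frac{1}{b} = \frac{1}{- \frac{1}{30}} = -30$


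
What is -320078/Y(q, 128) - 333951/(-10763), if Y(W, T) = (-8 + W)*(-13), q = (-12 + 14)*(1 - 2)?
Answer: -1700792942/699595 ≈ -2431.1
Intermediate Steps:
q = -2 (q = 2*(-1) = -2)
Y(W, T) = 104 - 13*W
-320078/Y(q, 128) - 333951/(-10763) = -320078/(104 - 13*(-2)) - 333951/(-10763) = -320078/(104 + 26) - 333951*(-1/10763) = -320078/130 + 333951/10763 = -320078*1/130 + 333951/10763 = -160039/65 + 333951/10763 = -1700792942/699595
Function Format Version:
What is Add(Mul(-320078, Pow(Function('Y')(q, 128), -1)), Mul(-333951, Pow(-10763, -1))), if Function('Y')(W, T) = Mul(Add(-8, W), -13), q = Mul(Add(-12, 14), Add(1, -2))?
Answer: Rational(-1700792942, 699595) ≈ -2431.1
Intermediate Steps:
q = -2 (q = Mul(2, -1) = -2)
Function('Y')(W, T) = Add(104, Mul(-13, W))
Add(Mul(-320078, Pow(Function('Y')(q, 128), -1)), Mul(-333951, Pow(-10763, -1))) = Add(Mul(-320078, Pow(Add(104, Mul(-13, -2)), -1)), Mul(-333951, Pow(-10763, -1))) = Add(Mul(-320078, Pow(Add(104, 26), -1)), Mul(-333951, Rational(-1, 10763))) = Add(Mul(-320078, Pow(130, -1)), Rational(333951, 10763)) = Add(Mul(-320078, Rational(1, 130)), Rational(333951, 10763)) = Add(Rational(-160039, 65), Rational(333951, 10763)) = Rational(-1700792942, 699595)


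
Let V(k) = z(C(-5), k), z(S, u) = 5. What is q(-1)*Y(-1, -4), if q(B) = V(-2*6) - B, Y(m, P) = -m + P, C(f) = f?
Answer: -18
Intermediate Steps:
Y(m, P) = P - m
V(k) = 5
q(B) = 5 - B
q(-1)*Y(-1, -4) = (5 - 1*(-1))*(-4 - 1*(-1)) = (5 + 1)*(-4 + 1) = 6*(-3) = -18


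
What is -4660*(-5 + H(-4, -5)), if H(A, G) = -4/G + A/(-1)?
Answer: 932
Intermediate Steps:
H(A, G) = -A - 4/G (H(A, G) = -4/G + A*(-1) = -4/G - A = -A - 4/G)
-4660*(-5 + H(-4, -5)) = -4660*(-5 + (-1*(-4) - 4/(-5))) = -4660*(-5 + (4 - 4*(-1/5))) = -4660*(-5 + (4 + 4/5)) = -4660*(-5 + 24/5) = -4660*(-1)/5 = -1165*(-4/5) = 932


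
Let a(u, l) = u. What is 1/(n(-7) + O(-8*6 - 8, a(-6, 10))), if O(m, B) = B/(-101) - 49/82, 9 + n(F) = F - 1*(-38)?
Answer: 8282/177747 ≈ 0.046594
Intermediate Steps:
n(F) = 29 + F (n(F) = -9 + (F - 1*(-38)) = -9 + (F + 38) = -9 + (38 + F) = 29 + F)
O(m, B) = -49/82 - B/101 (O(m, B) = B*(-1/101) - 49*1/82 = -B/101 - 49/82 = -49/82 - B/101)
1/(n(-7) + O(-8*6 - 8, a(-6, 10))) = 1/((29 - 7) + (-49/82 - 1/101*(-6))) = 1/(22 + (-49/82 + 6/101)) = 1/(22 - 4457/8282) = 1/(177747/8282) = 8282/177747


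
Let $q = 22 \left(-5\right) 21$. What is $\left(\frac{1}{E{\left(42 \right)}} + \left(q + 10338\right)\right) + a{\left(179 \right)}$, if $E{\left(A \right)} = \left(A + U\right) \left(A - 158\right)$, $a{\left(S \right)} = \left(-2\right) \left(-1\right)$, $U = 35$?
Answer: $\frac{71723959}{8932} \approx 8030.0$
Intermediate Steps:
$q = -2310$ ($q = \left(-110\right) 21 = -2310$)
$a{\left(S \right)} = 2$
$E{\left(A \right)} = \left(-158 + A\right) \left(35 + A\right)$ ($E{\left(A \right)} = \left(A + 35\right) \left(A - 158\right) = \left(35 + A\right) \left(-158 + A\right) = \left(-158 + A\right) \left(35 + A\right)$)
$\left(\frac{1}{E{\left(42 \right)}} + \left(q + 10338\right)\right) + a{\left(179 \right)} = \left(\frac{1}{-5530 + 42^{2} - 5166} + \left(-2310 + 10338\right)\right) + 2 = \left(\frac{1}{-5530 + 1764 - 5166} + 8028\right) + 2 = \left(\frac{1}{-8932} + 8028\right) + 2 = \left(- \frac{1}{8932} + 8028\right) + 2 = \frac{71706095}{8932} + 2 = \frac{71723959}{8932}$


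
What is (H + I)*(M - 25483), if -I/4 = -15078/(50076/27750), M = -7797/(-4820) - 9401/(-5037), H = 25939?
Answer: -17026283709757190413/11257056980 ≈ -1.5125e+9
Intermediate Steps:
M = 84586309/24278340 (M = -7797*(-1/4820) - 9401*(-1/5037) = 7797/4820 + 9401/5037 = 84586309/24278340 ≈ 3.4840)
I = 46490500/1391 (I = -(-60312)/(50076/27750) = -(-60312)/(50076*(1/27750)) = -(-60312)/8346/4625 = -(-60312)*4625/8346 = -4*(-11622625/1391) = 46490500/1391 ≈ 33422.)
(H + I)*(M - 25483) = (25939 + 46490500/1391)*(84586309/24278340 - 25483) = (82571649/1391)*(-618600351911/24278340) = -17026283709757190413/11257056980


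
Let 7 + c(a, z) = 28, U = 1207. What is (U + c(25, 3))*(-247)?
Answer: -303316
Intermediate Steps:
c(a, z) = 21 (c(a, z) = -7 + 28 = 21)
(U + c(25, 3))*(-247) = (1207 + 21)*(-247) = 1228*(-247) = -303316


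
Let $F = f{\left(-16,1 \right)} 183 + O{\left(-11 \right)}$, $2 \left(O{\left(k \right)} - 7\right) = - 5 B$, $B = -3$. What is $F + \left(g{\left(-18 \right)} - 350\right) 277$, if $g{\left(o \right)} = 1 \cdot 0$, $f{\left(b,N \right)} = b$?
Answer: $- \frac{199727}{2} \approx -99864.0$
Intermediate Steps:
$g{\left(o \right)} = 0$
$O{\left(k \right)} = \frac{29}{2}$ ($O{\left(k \right)} = 7 + \frac{\left(-5\right) \left(-3\right)}{2} = 7 + \frac{1}{2} \cdot 15 = 7 + \frac{15}{2} = \frac{29}{2}$)
$F = - \frac{5827}{2}$ ($F = \left(-16\right) 183 + \frac{29}{2} = -2928 + \frac{29}{2} = - \frac{5827}{2} \approx -2913.5$)
$F + \left(g{\left(-18 \right)} - 350\right) 277 = - \frac{5827}{2} + \left(0 - 350\right) 277 = - \frac{5827}{2} - 96950 = - \frac{199727}{2}$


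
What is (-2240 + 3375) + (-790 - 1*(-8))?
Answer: 353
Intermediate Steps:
(-2240 + 3375) + (-790 - 1*(-8)) = 1135 + (-790 + 8) = 1135 - 782 = 353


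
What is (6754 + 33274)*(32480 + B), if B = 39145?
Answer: 2867005500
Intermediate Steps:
(6754 + 33274)*(32480 + B) = (6754 + 33274)*(32480 + 39145) = 40028*71625 = 2867005500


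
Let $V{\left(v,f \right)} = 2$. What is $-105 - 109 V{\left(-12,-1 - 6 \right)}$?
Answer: $-323$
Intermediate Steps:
$-105 - 109 V{\left(-12,-1 - 6 \right)} = -105 - 218 = -323$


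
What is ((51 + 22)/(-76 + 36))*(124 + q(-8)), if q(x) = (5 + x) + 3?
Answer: -2263/10 ≈ -226.30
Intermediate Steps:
q(x) = 8 + x
((51 + 22)/(-76 + 36))*(124 + q(-8)) = ((51 + 22)/(-76 + 36))*(124 + (8 - 8)) = (73/(-40))*(124 + 0) = (73*(-1/40))*124 = -73/40*124 = -2263/10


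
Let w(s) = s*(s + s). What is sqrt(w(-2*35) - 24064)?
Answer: 2*I*sqrt(3566) ≈ 119.43*I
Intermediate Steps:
w(s) = 2*s**2 (w(s) = s*(2*s) = 2*s**2)
sqrt(w(-2*35) - 24064) = sqrt(2*(-2*35)**2 - 24064) = sqrt(2*(-70)**2 - 24064) = sqrt(2*4900 - 24064) = sqrt(9800 - 24064) = sqrt(-14264) = 2*I*sqrt(3566)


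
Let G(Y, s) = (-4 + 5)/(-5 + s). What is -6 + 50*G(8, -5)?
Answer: -11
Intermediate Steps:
G(Y, s) = 1/(-5 + s)
-6 + 50*G(8, -5) = -6 + 50/(-5 - 5) = -6 + 50/(-10) = -6 + 50*(-⅒) = -6 - 5 = -11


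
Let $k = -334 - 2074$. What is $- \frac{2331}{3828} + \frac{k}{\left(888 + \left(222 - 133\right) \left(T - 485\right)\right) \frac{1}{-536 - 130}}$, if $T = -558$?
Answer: $- \frac{2117793531}{117314164} \approx -18.052$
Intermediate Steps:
$k = -2408$ ($k = -334 - 2074 = -2408$)
$- \frac{2331}{3828} + \frac{k}{\left(888 + \left(222 - 133\right) \left(T - 485\right)\right) \frac{1}{-536 - 130}} = - \frac{2331}{3828} - \frac{2408}{\left(888 + \left(222 - 133\right) \left(-558 - 485\right)\right) \frac{1}{-536 - 130}} = \left(-2331\right) \frac{1}{3828} - \frac{2408}{\left(888 + 89 \left(-1043\right)\right) \frac{1}{-666}} = - \frac{777}{1276} - \frac{2408}{\left(888 - 92827\right) \left(- \frac{1}{666}\right)} = - \frac{777}{1276} - \frac{2408}{\left(-91939\right) \left(- \frac{1}{666}\right)} = - \frac{777}{1276} - \frac{2408}{\frac{91939}{666}} = - \frac{777}{1276} - \frac{1603728}{91939} = - \frac{2117793531}{117314164}$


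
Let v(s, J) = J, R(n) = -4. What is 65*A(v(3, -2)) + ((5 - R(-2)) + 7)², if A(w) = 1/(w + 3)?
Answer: 321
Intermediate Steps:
A(w) = 1/(3 + w)
65*A(v(3, -2)) + ((5 - R(-2)) + 7)² = 65/(3 - 2) + ((5 - 1*(-4)) + 7)² = 65/1 + ((5 + 4) + 7)² = 65*1 + (9 + 7)² = 65 + 16² = 65 + 256 = 321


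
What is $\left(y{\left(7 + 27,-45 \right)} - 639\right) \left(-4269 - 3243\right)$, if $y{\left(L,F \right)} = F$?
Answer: $5138208$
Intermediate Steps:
$\left(y{\left(7 + 27,-45 \right)} - 639\right) \left(-4269 - 3243\right) = \left(-45 - 639\right) \left(-4269 - 3243\right) = \left(-684\right) \left(-7512\right) = 5138208$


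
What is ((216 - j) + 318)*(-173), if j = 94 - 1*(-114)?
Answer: -56398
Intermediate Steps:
j = 208 (j = 94 + 114 = 208)
((216 - j) + 318)*(-173) = ((216 - 1*208) + 318)*(-173) = ((216 - 208) + 318)*(-173) = (8 + 318)*(-173) = 326*(-173) = -56398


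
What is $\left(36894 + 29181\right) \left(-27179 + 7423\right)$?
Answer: $-1305377700$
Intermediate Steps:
$\left(36894 + 29181\right) \left(-27179 + 7423\right) = 66075 \left(-19756\right) = -1305377700$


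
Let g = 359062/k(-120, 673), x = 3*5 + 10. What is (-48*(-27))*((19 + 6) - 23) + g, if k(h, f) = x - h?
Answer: 734902/145 ≈ 5068.3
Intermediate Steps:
x = 25 (x = 15 + 10 = 25)
k(h, f) = 25 - h
g = 359062/145 (g = 359062/(25 - 1*(-120)) = 359062/(25 + 120) = 359062/145 ≈ 2476.3)
(-48*(-27))*((19 + 6) - 23) + g = (-48*(-27))*((19 + 6) - 23) + 359062/145 = 1296*(25 - 23) + 359062/145 = 1296*2 + 359062/145 = 2592 + 359062/145 = 734902/145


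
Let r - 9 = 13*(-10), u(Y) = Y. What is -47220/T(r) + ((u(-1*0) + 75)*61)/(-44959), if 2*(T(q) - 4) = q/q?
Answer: -1415323045/134877 ≈ -10493.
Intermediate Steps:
r = -121 (r = 9 + 13*(-10) = 9 - 130 = -121)
T(q) = 9/2 (T(q) = 4 + (q/q)/2 = 4 + (1/2)*1 = 4 + 1/2 = 9/2)
-47220/T(r) + ((u(-1*0) + 75)*61)/(-44959) = -47220/9/2 + ((-1*0 + 75)*61)/(-44959) = -47220*2/9 + ((0 + 75)*61)*(-1/44959) = -31480/3 + (75*61)*(-1/44959) = -31480/3 + 4575*(-1/44959) = -31480/3 - 4575/44959 = -1415323045/134877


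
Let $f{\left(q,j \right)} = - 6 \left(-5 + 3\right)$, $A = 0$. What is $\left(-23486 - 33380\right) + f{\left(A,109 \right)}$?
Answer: $-56854$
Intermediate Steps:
$f{\left(q,j \right)} = 12$ ($f{\left(q,j \right)} = \left(-6\right) \left(-2\right) = 12$)
$\left(-23486 - 33380\right) + f{\left(A,109 \right)} = \left(-23486 - 33380\right) + 12 = -56866 + 12 = -56854$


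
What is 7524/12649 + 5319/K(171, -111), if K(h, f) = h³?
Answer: 1395883985/2342506257 ≈ 0.59589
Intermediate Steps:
7524/12649 + 5319/K(171, -111) = 7524/12649 + 5319/(171³) = 7524*(1/12649) + 5319/5000211 = 7524/12649 + 5319*(1/5000211) = 7524/12649 + 197/185193 = 1395883985/2342506257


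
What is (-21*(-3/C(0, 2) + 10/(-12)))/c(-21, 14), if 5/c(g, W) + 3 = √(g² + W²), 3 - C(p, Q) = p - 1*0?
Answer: -231/10 + 539*√13/10 ≈ 171.24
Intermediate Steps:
C(p, Q) = 3 - p (C(p, Q) = 3 - (p - 1*0) = 3 - (p + 0) = 3 - p)
c(g, W) = 5/(-3 + √(W² + g²)) (c(g, W) = 5/(-3 + √(g² + W²)) = 5/(-3 + √(W² + g²)))
(-21*(-3/C(0, 2) + 10/(-12)))/c(-21, 14) = (-21*(-3/(3 - 1*0) + 10/(-12)))/((5/(-3 + √(14² + (-21)²)))) = (-21*(-3/(3 + 0) + 10*(-1/12)))/((5/(-3 + √(196 + 441)))) = (-21*(-3/3 - ⅚))/((5/(-3 + √637))) = (-21*(-3*⅓ - ⅚))/((5/(-3 + 7*√13))) = (-21*(-1 - ⅚))*(-⅗ + 7*√13/5) = (-21*(-11/6))*(-⅗ + 7*√13/5) = 77*(-⅗ + 7*√13/5)/2 = -231/10 + 539*√13/10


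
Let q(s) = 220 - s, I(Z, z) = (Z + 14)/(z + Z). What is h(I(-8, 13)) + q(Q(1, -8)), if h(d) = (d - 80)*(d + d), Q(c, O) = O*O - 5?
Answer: -703/25 ≈ -28.120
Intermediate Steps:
Q(c, O) = -5 + O² (Q(c, O) = O² - 5 = -5 + O²)
I(Z, z) = (14 + Z)/(Z + z)
h(d) = 2*d*(-80 + d) (h(d) = (-80 + d)*(2*d) = 2*d*(-80 + d))
h(I(-8, 13)) + q(Q(1, -8)) = 2*((14 - 8)/(-8 + 13))*(-80 + (14 - 8)/(-8 + 13)) + (220 - (-5 + (-8)²)) = 2*(6/5)*(-80 + 6/5) + (220 - (-5 + 64)) = 2*((⅕)*6)*(-80 + (⅕)*6) + (220 - 1*59) = 2*(6/5)*(-80 + 6/5) + (220 - 59) = 2*(6/5)*(-394/5) + 161 = -4728/25 + 161 = -703/25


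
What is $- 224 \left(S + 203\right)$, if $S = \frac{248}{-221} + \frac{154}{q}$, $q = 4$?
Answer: $- \frac{11899664}{221} \approx -53845.0$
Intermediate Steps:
$S = \frac{16521}{442}$ ($S = \frac{248}{-221} + \frac{154}{4} = 248 \left(- \frac{1}{221}\right) + 154 \cdot \frac{1}{4} = - \frac{248}{221} + \frac{77}{2} = \frac{16521}{442} \approx 37.378$)
$- 224 \left(S + 203\right) = - 224 \left(\frac{16521}{442} + 203\right) = \left(-224\right) \frac{106247}{442} = - \frac{11899664}{221}$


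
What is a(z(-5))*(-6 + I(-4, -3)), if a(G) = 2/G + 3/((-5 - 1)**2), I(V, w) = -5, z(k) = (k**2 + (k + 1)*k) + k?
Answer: -22/15 ≈ -1.4667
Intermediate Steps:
z(k) = k + k**2 + k*(1 + k) (z(k) = (k**2 + (1 + k)*k) + k = (k**2 + k*(1 + k)) + k = k + k**2 + k*(1 + k))
a(G) = 1/12 + 2/G (a(G) = 2/G + 3/((-6)**2) = 2/G + 3/36 = 2/G + 3*(1/36) = 2/G + 1/12 = 1/12 + 2/G)
a(z(-5))*(-6 + I(-4, -3)) = ((24 + 2*(-5)*(1 - 5))/(12*((2*(-5)*(1 - 5)))))*(-6 - 5) = ((24 + 2*(-5)*(-4))/(12*((2*(-5)*(-4)))))*(-11) = ((1/12)*(24 + 40)/40)*(-11) = ((1/12)*(1/40)*64)*(-11) = (2/15)*(-11) = -22/15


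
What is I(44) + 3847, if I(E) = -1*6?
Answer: 3841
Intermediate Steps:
I(E) = -6
I(44) + 3847 = -6 + 3847 = 3841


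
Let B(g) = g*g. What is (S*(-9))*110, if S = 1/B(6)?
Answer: -55/2 ≈ -27.500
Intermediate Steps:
B(g) = g²
S = 1/36 (S = 1/(6²) = 1/36 ≈ 0.027778)
(S*(-9))*110 = ((1/36)*(-9))*110 = -¼*110 = -55/2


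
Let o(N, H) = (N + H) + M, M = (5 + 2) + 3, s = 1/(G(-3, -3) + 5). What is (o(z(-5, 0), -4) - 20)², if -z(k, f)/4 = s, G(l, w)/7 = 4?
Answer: 217156/1089 ≈ 199.41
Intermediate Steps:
G(l, w) = 28 (G(l, w) = 7*4 = 28)
s = 1/33 (s = 1/(28 + 5) = 1/33 ≈ 0.030303)
z(k, f) = -4/33 (z(k, f) = -4*1/33 = -4/33)
M = 10 (M = 7 + 3 = 10)
o(N, H) = 10 + H + N (o(N, H) = (N + H) + 10 = (H + N) + 10 = 10 + H + N)
(o(z(-5, 0), -4) - 20)² = ((10 - 4 - 4/33) - 20)² = (194/33 - 20)² = (-466/33)² = 217156/1089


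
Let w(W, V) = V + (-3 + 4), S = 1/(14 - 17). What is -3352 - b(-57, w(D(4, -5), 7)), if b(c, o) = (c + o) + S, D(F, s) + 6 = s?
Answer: -9908/3 ≈ -3302.7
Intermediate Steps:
D(F, s) = -6 + s
S = -⅓ (S = 1/(-3) = -⅓ ≈ -0.33333)
w(W, V) = 1 + V (w(W, V) = V + 1 = 1 + V)
b(c, o) = -⅓ + c + o (b(c, o) = (c + o) - ⅓ = -⅓ + c + o)
-3352 - b(-57, w(D(4, -5), 7)) = -3352 - (-⅓ - 57 + (1 + 7)) = -3352 - (-⅓ - 57 + 8) = -3352 - 1*(-148/3) = -3352 + 148/3 = -9908/3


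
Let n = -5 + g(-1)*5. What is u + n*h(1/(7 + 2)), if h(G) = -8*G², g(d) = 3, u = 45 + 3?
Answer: 3808/81 ≈ 47.012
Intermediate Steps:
u = 48
n = 10 (n = -5 + 3*5 = -5 + 15 = 10)
u + n*h(1/(7 + 2)) = 48 + 10*(-8/(7 + 2)²) = 48 + 10*(-8*(1/9)²) = 48 + 10*(-8*(⅑)²) = 48 + 10*(-8*1/81) = 48 + 10*(-8/81) = 48 - 80/81 = 3808/81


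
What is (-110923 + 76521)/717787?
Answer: -34402/717787 ≈ -0.047928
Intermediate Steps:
(-110923 + 76521)/717787 = -34402*1/717787 = -34402/717787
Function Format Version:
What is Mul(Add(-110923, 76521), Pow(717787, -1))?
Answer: Rational(-34402, 717787) ≈ -0.047928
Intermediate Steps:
Mul(Add(-110923, 76521), Pow(717787, -1)) = Mul(-34402, Rational(1, 717787)) = Rational(-34402, 717787)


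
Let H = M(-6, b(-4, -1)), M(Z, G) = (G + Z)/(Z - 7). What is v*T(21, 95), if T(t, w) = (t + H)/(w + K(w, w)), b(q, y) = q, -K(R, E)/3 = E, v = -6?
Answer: 849/1235 ≈ 0.68745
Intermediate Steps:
K(R, E) = -3*E
M(Z, G) = (G + Z)/(-7 + Z)
H = 10/13 (H = (-4 - 6)/(-7 - 6) = -10/(-13) = -1/13*(-10) = 10/13 ≈ 0.76923)
T(t, w) = -(10/13 + t)/(2*w) (T(t, w) = (t + 10/13)/(w - 3*w) = (10/13 + t)/((-2*w)) = (10/13 + t)*(-1/(2*w)) = -(10/13 + t)/(2*w))
v*T(21, 95) = -3*(-10 - 13*21)/(13*95) = -3*(-10 - 273)/(13*95) = -3*(-283)/(13*95) = -6*(-283/2470) = 849/1235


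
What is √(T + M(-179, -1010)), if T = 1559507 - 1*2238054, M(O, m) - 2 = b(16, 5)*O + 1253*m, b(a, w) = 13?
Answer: I*√1946402 ≈ 1395.1*I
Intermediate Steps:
M(O, m) = 2 + 13*O + 1253*m (M(O, m) = 2 + (13*O + 1253*m) = 2 + 13*O + 1253*m)
T = -678547 (T = 1559507 - 2238054 = -678547)
√(T + M(-179, -1010)) = √(-678547 + (2 + 13*(-179) + 1253*(-1010))) = √(-678547 + (2 - 2327 - 1265530)) = √(-678547 - 1267855) = √(-1946402) = I*√1946402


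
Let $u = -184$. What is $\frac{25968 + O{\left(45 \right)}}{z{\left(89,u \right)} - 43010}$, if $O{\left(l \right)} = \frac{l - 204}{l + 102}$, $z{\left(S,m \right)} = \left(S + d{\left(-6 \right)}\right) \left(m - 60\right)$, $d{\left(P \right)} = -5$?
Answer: $- \frac{1272379}{3111794} \approx -0.40889$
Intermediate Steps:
$z{\left(S,m \right)} = \left(-60 + m\right) \left(-5 + S\right)$ ($z{\left(S,m \right)} = \left(S - 5\right) \left(m - 60\right) = \left(-5 + S\right) \left(-60 + m\right) = \left(-60 + m\right) \left(-5 + S\right)$)
$O{\left(l \right)} = \frac{-204 + l}{102 + l}$
$\frac{25968 + O{\left(45 \right)}}{z{\left(89,u \right)} - 43010} = \frac{25968 + \frac{-204 + 45}{102 + 45}}{\left(300 - 5340 - -920 + 89 \left(-184\right)\right) - 43010} = \frac{25968 + \frac{1}{147} \left(-159\right)}{\left(300 - 5340 + 920 - 16376\right) - 43010} = \frac{25968 + \frac{1}{147} \left(-159\right)}{-20496 - 43010} = \frac{25968 - \frac{53}{49}}{-63506} = \frac{1272379}{49} \left(- \frac{1}{63506}\right) = - \frac{1272379}{3111794}$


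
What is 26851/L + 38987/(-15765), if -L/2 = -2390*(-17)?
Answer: -718277927/256212780 ≈ -2.8034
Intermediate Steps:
L = -81260 (L = -(-4780)*(-17) = -2*40630 = -81260)
26851/L + 38987/(-15765) = 26851/(-81260) + 38987/(-15765) = 26851*(-1/81260) + 38987*(-1/15765) = -26851/81260 - 38987/15765 = -718277927/256212780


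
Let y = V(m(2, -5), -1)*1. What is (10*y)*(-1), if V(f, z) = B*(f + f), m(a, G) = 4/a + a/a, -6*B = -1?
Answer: -10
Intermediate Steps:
B = 1/6 (B = -1/6*(-1) = 1/6 ≈ 0.16667)
m(a, G) = 1 + 4/a (m(a, G) = 4/a + 1 = 1 + 4/a)
V(f, z) = f/3 (V(f, z) = (f + f)/6 = (2*f)/6 = f/3)
y = 1 (y = (((4 + 2)/2)/3)*1 = (((1/2)*6)/3)*1 = ((1/3)*3)*1 = 1*1 = 1)
(10*y)*(-1) = (10*1)*(-1) = 10*(-1) = -10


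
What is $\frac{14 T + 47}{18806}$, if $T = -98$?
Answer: $- \frac{1325}{18806} \approx -0.070456$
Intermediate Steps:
$\frac{14 T + 47}{18806} = \frac{14 \left(-98\right) + 47}{18806} = \left(-1372 + 47\right) \frac{1}{18806} = \left(-1325\right) \frac{1}{18806} = - \frac{1325}{18806}$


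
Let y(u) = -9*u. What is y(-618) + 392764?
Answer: 398326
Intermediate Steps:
y(-618) + 392764 = -9*(-618) + 392764 = 5562 + 392764 = 398326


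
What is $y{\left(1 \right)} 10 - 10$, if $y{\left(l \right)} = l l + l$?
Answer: $10$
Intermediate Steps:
$y{\left(l \right)} = l + l^{2}$ ($y{\left(l \right)} = l^{2} + l = l + l^{2}$)
$y{\left(1 \right)} 10 - 10 = 1 \left(1 + 1\right) 10 - 10 = 1 \cdot 2 \cdot 10 - 10 = 2 \cdot 10 - 10 = 20 - 10 = 10$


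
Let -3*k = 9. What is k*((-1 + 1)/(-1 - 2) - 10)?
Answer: 30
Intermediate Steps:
k = -3 (k = -1/3*9 = -3)
k*((-1 + 1)/(-1 - 2) - 10) = -3*((-1 + 1)/(-1 - 2) - 10) = -3*(0/(-3) - 10) = -3*(0*(-1/3) - 10) = -3*(0 - 10) = -3*(-10) = 30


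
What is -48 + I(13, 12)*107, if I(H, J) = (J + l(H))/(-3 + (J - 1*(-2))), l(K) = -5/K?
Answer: 9293/143 ≈ 64.986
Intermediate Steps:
I(H, J) = (J - 5/H)/(-1 + J) (I(H, J) = (J - 5/H)/(-3 + (J - 1*(-2))) = (J - 5/H)/(-3 + (J + 2)) = (J - 5/H)/(-3 + (2 + J)) = (J - 5/H)/(-1 + J))
-48 + I(13, 12)*107 = -48 + ((-5 + 13*12)/(13*(-1 + 12)))*107 = -48 + ((1/13)*(-5 + 156)/11)*107 = -48 + ((1/13)*(1/11)*151)*107 = -48 + (151/143)*107 = -48 + 16157/143 = 9293/143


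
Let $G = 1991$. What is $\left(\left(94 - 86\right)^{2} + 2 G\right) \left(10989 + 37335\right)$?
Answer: $195518904$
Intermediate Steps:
$\left(\left(94 - 86\right)^{2} + 2 G\right) \left(10989 + 37335\right) = \left(\left(94 - 86\right)^{2} + 2 \cdot 1991\right) \left(10989 + 37335\right) = \left(8^{2} + 3982\right) 48324 = \left(64 + 3982\right) 48324 = 4046 \cdot 48324 = 195518904$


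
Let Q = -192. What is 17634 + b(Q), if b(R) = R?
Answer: 17442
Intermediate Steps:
17634 + b(Q) = 17634 - 192 = 17442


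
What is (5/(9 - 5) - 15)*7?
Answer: -385/4 ≈ -96.250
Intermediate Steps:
(5/(9 - 5) - 15)*7 = (5/4 - 15)*7 = -55/4*7 = -385/4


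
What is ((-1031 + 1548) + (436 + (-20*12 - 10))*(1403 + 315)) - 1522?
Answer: 318543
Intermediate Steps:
((-1031 + 1548) + (436 + (-20*12 - 10))*(1403 + 315)) - 1522 = (517 + (436 + (-240 - 10))*1718) - 1522 = (517 + (436 - 250)*1718) - 1522 = (517 + 186*1718) - 1522 = (517 + 319548) - 1522 = 320065 - 1522 = 318543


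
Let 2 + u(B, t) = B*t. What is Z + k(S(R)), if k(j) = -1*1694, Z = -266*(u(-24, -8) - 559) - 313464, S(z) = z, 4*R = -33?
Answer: -217004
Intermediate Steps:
R = -33/4 (R = (¼)*(-33) = -33/4 ≈ -8.2500)
u(B, t) = -2 + B*t
Z = -215310 (Z = -266*((-2 - 24*(-8)) - 559) - 313464 = -266*((-2 + 192) - 559) - 313464 = -266*(190 - 559) - 313464 = -266*(-369) - 313464 = 98154 - 313464 = -215310)
k(j) = -1694
Z + k(S(R)) = -215310 - 1694 = -217004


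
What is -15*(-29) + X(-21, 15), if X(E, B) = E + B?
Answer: 429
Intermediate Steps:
X(E, B) = B + E
-15*(-29) + X(-21, 15) = -15*(-29) + (15 - 21) = 435 - 6 = 429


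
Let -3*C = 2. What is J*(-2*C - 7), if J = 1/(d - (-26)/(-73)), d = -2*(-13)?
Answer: -1241/5616 ≈ -0.22098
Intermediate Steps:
C = -2/3 (C = -1/3*2 = -2/3 ≈ -0.66667)
d = 26
J = 73/1872 (J = 1/(26 - (-26)/(-73)) = 1/(26 - (-26)*(-1)/73) = 1/(26 - 1*26/73) = 1/(26 - 26/73) = 1/(1872/73) = 73/1872 ≈ 0.038996)
J*(-2*C - 7) = 73*(-2*(-2/3) - 7)/1872 = 73*(4/3 - 7)/1872 = (73/1872)*(-17/3) = -1241/5616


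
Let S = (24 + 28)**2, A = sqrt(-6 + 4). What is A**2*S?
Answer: -5408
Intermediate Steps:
A = I*sqrt(2) (A = sqrt(-2) = I*sqrt(2) ≈ 1.4142*I)
S = 2704 (S = 52**2 = 2704)
A**2*S = (I*sqrt(2))**2*2704 = -2*2704 = -5408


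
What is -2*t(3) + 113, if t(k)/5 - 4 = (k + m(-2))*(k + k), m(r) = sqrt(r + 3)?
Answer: -167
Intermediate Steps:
m(r) = sqrt(3 + r)
t(k) = 20 + 10*k*(1 + k) (t(k) = 20 + 5*((k + sqrt(3 - 2))*(k + k)) = 20 + 5*((k + sqrt(1))*(2*k)) = 20 + 5*((k + 1)*(2*k)) = 20 + 5*((1 + k)*(2*k)) = 20 + 5*(2*k*(1 + k)) = 20 + 10*k*(1 + k))
-2*t(3) + 113 = -2*(20 + 10*3 + 10*3**2) + 113 = -2*(20 + 30 + 10*9) + 113 = -2*(20 + 30 + 90) + 113 = -2*140 + 113 = -280 + 113 = -167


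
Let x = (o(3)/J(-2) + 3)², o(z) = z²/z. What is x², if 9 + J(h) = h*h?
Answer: 20736/625 ≈ 33.178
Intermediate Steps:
o(z) = z
J(h) = -9 + h² (J(h) = -9 + h*h = -9 + h²)
x = 144/25 (x = (3/(-9 + (-2)²) + 3)² = (3/(-9 + 4) + 3)² = (3/(-5) + 3)² = (3*(-⅕) + 3)² = (-⅗ + 3)² = (12/5)² = 144/25 ≈ 5.7600)
x² = (144/25)² = 20736/625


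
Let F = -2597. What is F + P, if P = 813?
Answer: -1784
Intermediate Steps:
F + P = -2597 + 813 = -1784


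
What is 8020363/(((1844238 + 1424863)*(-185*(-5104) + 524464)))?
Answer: 8020363/4801341715104 ≈ 1.6704e-6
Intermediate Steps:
8020363/(((1844238 + 1424863)*(-185*(-5104) + 524464))) = 8020363/((3269101*(944240 + 524464))) = 8020363/((3269101*1468704)) = 8020363/4801341715104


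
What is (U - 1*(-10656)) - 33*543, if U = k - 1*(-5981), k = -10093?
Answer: -11375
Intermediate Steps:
U = -4112 (U = -10093 - 1*(-5981) = -10093 + 5981 = -4112)
(U - 1*(-10656)) - 33*543 = (-4112 - 1*(-10656)) - 33*543 = (-4112 + 10656) - 17919 = 6544 - 17919 = -11375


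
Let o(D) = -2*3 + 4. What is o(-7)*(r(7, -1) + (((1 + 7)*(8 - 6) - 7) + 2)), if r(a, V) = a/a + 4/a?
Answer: -176/7 ≈ -25.143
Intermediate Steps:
o(D) = -2 (o(D) = -6 + 4 = -2)
r(a, V) = 1 + 4/a
o(-7)*(r(7, -1) + (((1 + 7)*(8 - 6) - 7) + 2)) = -2*((4 + 7)/7 + (((1 + 7)*(8 - 6) - 7) + 2)) = -2*((1/7)*11 + ((8*2 - 7) + 2)) = -2*(11/7 + ((16 - 7) + 2)) = -2*(11/7 + (9 + 2)) = -2*(11/7 + 11) = -2*88/7 = -176/7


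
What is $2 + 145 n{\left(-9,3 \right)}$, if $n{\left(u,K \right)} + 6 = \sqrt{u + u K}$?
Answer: $-868 + 870 i \approx -868.0 + 870.0 i$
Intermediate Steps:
$n{\left(u,K \right)} = -6 + \sqrt{u + K u}$ ($n{\left(u,K \right)} = -6 + \sqrt{u + u K} = -6 + \sqrt{u + K u}$)
$2 + 145 n{\left(-9,3 \right)} = 2 + 145 \left(-6 + \sqrt{- 9 \left(1 + 3\right)}\right) = 2 + 145 \left(-6 + \sqrt{\left(-9\right) 4}\right) = 2 + 145 \left(-6 + \sqrt{-36}\right) = 2 + 145 \left(-6 + 6 i\right) = 2 - \left(870 - 870 i\right) = -868 + 870 i$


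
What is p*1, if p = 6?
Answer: 6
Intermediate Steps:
p*1 = 6*1 = 6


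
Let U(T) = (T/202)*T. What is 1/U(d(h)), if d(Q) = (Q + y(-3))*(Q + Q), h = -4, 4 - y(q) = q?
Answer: 101/288 ≈ 0.35069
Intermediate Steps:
y(q) = 4 - q
d(Q) = 2*Q*(7 + Q) (d(Q) = (Q + (4 - 1*(-3)))*(Q + Q) = (Q + (4 + 3))*(2*Q) = (Q + 7)*(2*Q) = (7 + Q)*(2*Q) = 2*Q*(7 + Q))
U(T) = T²/202 (U(T) = (T*(1/202))*T = (T/202)*T = T²/202)
1/U(d(h)) = 1/((2*(-4)*(7 - 4))²/202) = 1/((2*(-4)*3)²/202) = 1/((1/202)*(-24)²) = 1/((1/202)*576) = 1/(288/101) = 101/288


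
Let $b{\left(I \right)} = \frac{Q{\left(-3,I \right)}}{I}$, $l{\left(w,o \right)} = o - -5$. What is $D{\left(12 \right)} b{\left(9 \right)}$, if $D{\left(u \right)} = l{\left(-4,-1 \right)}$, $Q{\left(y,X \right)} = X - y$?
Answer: $\frac{16}{3} \approx 5.3333$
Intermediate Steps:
$l{\left(w,o \right)} = 5 + o$ ($l{\left(w,o \right)} = o + 5 = 5 + o$)
$D{\left(u \right)} = 4$ ($D{\left(u \right)} = 5 - 1 = 4$)
$b{\left(I \right)} = \frac{3 + I}{I}$ ($b{\left(I \right)} = \frac{I - -3}{I} = \frac{I + 3}{I} = \frac{3 + I}{I}$)
$D{\left(12 \right)} b{\left(9 \right)} = 4 \frac{3 + 9}{9} = 4 \cdot \frac{1}{9} \cdot 12 = 4 \cdot \frac{4}{3} = \frac{16}{3}$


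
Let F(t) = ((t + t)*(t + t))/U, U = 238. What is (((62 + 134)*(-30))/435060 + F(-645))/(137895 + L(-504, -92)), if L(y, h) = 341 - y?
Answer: 1508295722/29928611265 ≈ 0.050396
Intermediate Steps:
F(t) = 2*t²/119 (F(t) = ((t + t)*(t + t))/238 = ((2*t)*(2*t))*(1/238) = (4*t²)*(1/238) = 2*t²/119)
(((62 + 134)*(-30))/435060 + F(-645))/(137895 + L(-504, -92)) = (((62 + 134)*(-30))/435060 + (2/119)*(-645)²)/(137895 + (341 - 1*(-504))) = ((196*(-30))*(1/435060) + (2/119)*416025)/(137895 + (341 + 504)) = (-5880*1/435060 + 832050/119)/(137895 + 845) = (-98/7251 + 832050/119)/138740 = (6033182888/862869)*(1/138740) = 1508295722/29928611265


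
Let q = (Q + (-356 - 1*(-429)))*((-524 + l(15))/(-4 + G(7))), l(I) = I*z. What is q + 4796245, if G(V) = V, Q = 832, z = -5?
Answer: 13846640/3 ≈ 4.6155e+6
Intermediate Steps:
l(I) = -5*I (l(I) = I*(-5) = -5*I)
q = -542095/3 (q = (832 + (-356 - 1*(-429)))*((-524 - 5*15)/(-4 + 7)) = (832 + (-356 + 429))*((-524 - 75)/3) = (832 + 73)*(-599*1/3) = 905*(-599/3) = -542095/3 ≈ -1.8070e+5)
q + 4796245 = -542095/3 + 4796245 = 13846640/3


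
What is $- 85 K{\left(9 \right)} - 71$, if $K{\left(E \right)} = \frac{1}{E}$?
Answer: $- \frac{724}{9} \approx -80.444$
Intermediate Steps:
$- 85 K{\left(9 \right)} - 71 = - \frac{85}{9} - 71 = - \frac{724}{9}$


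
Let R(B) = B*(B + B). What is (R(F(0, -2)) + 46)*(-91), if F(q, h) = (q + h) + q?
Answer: -4914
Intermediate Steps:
F(q, h) = h + 2*q (F(q, h) = (h + q) + q = h + 2*q)
R(B) = 2*B² (R(B) = B*(2*B) = 2*B²)
(R(F(0, -2)) + 46)*(-91) = (2*(-2 + 2*0)² + 46)*(-91) = (2*(-2 + 0)² + 46)*(-91) = (2*(-2)² + 46)*(-91) = (2*4 + 46)*(-91) = (8 + 46)*(-91) = 54*(-91) = -4914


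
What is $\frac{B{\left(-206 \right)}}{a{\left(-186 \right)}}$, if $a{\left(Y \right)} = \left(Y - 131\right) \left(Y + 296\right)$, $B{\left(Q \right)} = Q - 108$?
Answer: $\frac{157}{17435} \approx 0.0090049$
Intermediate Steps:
$B{\left(Q \right)} = -108 + Q$
$a{\left(Y \right)} = \left(-131 + Y\right) \left(296 + Y\right)$
$\frac{B{\left(-206 \right)}}{a{\left(-186 \right)}} = \frac{-108 - 206}{-38776 + \left(-186\right)^{2} + 165 \left(-186\right)} = - \frac{314}{-38776 + 34596 - 30690} = - \frac{314}{-34870} = \left(-314\right) \left(- \frac{1}{34870}\right) = \frac{157}{17435}$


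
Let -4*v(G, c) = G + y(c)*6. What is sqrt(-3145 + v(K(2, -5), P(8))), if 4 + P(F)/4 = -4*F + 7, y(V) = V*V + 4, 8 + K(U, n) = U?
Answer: I*sqrt(93334)/2 ≈ 152.75*I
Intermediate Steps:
K(U, n) = -8 + U
y(V) = 4 + V**2 (y(V) = V**2 + 4 = 4 + V**2)
P(F) = 12 - 16*F (P(F) = -16 + 4*(-4*F + 7) = -16 + 4*(7 - 4*F) = -16 + (28 - 16*F) = 12 - 16*F)
v(G, c) = -6 - 3*c**2/2 - G/4 (v(G, c) = -(G + (4 + c**2)*6)/4 = -(G + (24 + 6*c**2))/4 = -(24 + G + 6*c**2)/4 = -6 - 3*c**2/2 - G/4)
sqrt(-3145 + v(K(2, -5), P(8))) = sqrt(-3145 + (-6 - 3*(12 - 16*8)**2/2 - (-8 + 2)/4)) = sqrt(-3145 + (-6 - 3*(12 - 128)**2/2 - 1/4*(-6))) = sqrt(-3145 + (-6 - 3/2*(-116)**2 + 3/2)) = sqrt(-3145 + (-6 - 3/2*13456 + 3/2)) = sqrt(-3145 + (-6 - 20184 + 3/2)) = sqrt(-3145 - 40377/2) = sqrt(-46667/2) = I*sqrt(93334)/2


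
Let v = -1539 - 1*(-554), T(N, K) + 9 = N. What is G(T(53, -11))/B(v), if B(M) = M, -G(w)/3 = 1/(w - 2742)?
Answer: -3/2657530 ≈ -1.1289e-6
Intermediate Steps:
T(N, K) = -9 + N
G(w) = -3/(-2742 + w) (G(w) = -3/(w - 2742) = -3/(-2742 + w))
v = -985 (v = -1539 + 554 = -985)
G(T(53, -11))/B(v) = -3/(-2742 + (-9 + 53))/(-985) = -3/(-2742 + 44)*(-1/985) = -3/(-2698)*(-1/985) = -3*(-1/2698)*(-1/985) = (3/2698)*(-1/985) = -3/2657530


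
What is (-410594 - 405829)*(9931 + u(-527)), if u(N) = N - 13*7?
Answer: -7603347399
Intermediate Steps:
u(N) = -91 + N (u(N) = N - 91 = -91 + N)
(-410594 - 405829)*(9931 + u(-527)) = (-410594 - 405829)*(9931 + (-91 - 527)) = -816423*(9931 - 618) = -816423*9313 = -7603347399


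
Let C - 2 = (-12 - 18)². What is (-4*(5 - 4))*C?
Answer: -3608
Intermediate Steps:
C = 902 (C = 2 + (-12 - 18)² = 2 + (-30)² = 2 + 900 = 902)
(-4*(5 - 4))*C = -4*(5 - 4)*902 = -4*1*902 = -4*902 = -3608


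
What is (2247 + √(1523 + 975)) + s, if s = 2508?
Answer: 4755 + √2498 ≈ 4805.0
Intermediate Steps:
(2247 + √(1523 + 975)) + s = (2247 + √(1523 + 975)) + 2508 = (2247 + √2498) + 2508 = 4755 + √2498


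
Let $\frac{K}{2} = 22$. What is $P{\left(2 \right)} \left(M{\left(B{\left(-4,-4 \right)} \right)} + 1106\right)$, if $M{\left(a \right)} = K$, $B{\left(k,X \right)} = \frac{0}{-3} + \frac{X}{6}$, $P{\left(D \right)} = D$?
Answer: $2300$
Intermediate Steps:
$K = 44$ ($K = 2 \cdot 22 = 44$)
$B{\left(k,X \right)} = \frac{X}{6}$ ($B{\left(k,X \right)} = 0 \left(- \frac{1}{3}\right) + X \frac{1}{6} = 0 + \frac{X}{6} = \frac{X}{6}$)
$M{\left(a \right)} = 44$
$P{\left(2 \right)} \left(M{\left(B{\left(-4,-4 \right)} \right)} + 1106\right) = 2 \left(44 + 1106\right) = 2 \cdot 1150 = 2300$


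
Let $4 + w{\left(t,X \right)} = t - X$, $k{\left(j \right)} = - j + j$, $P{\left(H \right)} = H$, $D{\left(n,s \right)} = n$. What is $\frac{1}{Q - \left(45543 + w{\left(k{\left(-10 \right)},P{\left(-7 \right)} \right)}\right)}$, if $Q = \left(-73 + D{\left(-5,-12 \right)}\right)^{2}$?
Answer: $- \frac{1}{39462} \approx -2.5341 \cdot 10^{-5}$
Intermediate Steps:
$k{\left(j \right)} = 0$
$w{\left(t,X \right)} = -4 + t - X$ ($w{\left(t,X \right)} = -4 - \left(X - t\right) = -4 + t - X$)
$Q = 6084$ ($Q = \left(-73 - 5\right)^{2} = \left(-78\right)^{2} = 6084$)
$\frac{1}{Q - \left(45543 + w{\left(k{\left(-10 \right)},P{\left(-7 \right)} \right)}\right)} = \frac{1}{6084 - \left(45539 + 7\right)} = \frac{1}{6084 - 45546} = \frac{1}{-39462} = - \frac{1}{39462}$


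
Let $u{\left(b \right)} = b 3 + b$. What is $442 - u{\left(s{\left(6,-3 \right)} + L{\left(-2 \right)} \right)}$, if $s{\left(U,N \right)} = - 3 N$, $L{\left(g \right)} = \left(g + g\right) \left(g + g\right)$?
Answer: $342$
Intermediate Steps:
$L{\left(g \right)} = 4 g^{2}$ ($L{\left(g \right)} = 2 g 2 g = 4 g^{2}$)
$u{\left(b \right)} = 4 b$ ($u{\left(b \right)} = 3 b + b = 4 b$)
$442 - u{\left(s{\left(6,-3 \right)} + L{\left(-2 \right)} \right)} = 442 - 4 \left(\left(-3\right) \left(-3\right) + 4 \left(-2\right)^{2}\right) = 442 - 4 \left(9 + 4 \cdot 4\right) = 442 - 4 \left(9 + 16\right) = 442 - 4 \cdot 25 = 442 - 100 = 342$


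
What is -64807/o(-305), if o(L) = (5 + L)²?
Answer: -64807/90000 ≈ -0.72008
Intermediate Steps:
-64807/o(-305) = -64807/(5 - 305)² = -64807/((-300)²) = -64807/90000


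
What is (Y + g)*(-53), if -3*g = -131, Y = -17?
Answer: -4240/3 ≈ -1413.3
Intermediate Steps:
g = 131/3 (g = -⅓*(-131) = 131/3 ≈ 43.667)
(Y + g)*(-53) = (-17 + 131/3)*(-53) = (80/3)*(-53) = -4240/3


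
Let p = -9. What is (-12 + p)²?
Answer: 441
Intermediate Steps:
(-12 + p)² = (-12 - 9)² = (-21)² = 441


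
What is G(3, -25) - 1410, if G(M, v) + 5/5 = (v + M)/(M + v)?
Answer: -1410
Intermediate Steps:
G(M, v) = 0 (G(M, v) = -1 + (v + M)/(M + v) = -1 + (M + v)/(M + v) = -1 + 1 = 0)
G(3, -25) - 1410 = 0 - 1410 = -1410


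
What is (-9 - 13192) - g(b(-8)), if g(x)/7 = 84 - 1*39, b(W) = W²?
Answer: -13516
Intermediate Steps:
g(x) = 315 (g(x) = 7*(84 - 1*39) = 7*(84 - 39) = 7*45 = 315)
(-9 - 13192) - g(b(-8)) = (-9 - 13192) - 1*315 = -13201 - 315 = -13516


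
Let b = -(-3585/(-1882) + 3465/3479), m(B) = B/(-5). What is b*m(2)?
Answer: 542667/467677 ≈ 1.1603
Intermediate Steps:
m(B) = -B/5 (m(B) = B*(-⅕) = -B/5)
b = -2713335/935354 (b = -(-3585*(-1/1882) + 3465*(1/3479)) = -(3585/1882 + 495/497) = -1*2713335/935354 = -2713335/935354 ≈ -2.9009)
b*m(2) = -(-542667)*2/935354 = -2713335/935354*(-⅖) = 542667/467677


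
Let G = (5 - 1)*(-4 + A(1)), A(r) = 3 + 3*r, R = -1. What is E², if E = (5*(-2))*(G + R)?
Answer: 4900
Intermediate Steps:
G = 8 (G = (5 - 1)*(-4 + (3 + 3*1)) = 4*(-4 + (3 + 3)) = 4*(-4 + 6) = 4*2 = 8)
E = -70 (E = (5*(-2))*(8 - 1) = -10*7 = -70)
E² = (-70)² = 4900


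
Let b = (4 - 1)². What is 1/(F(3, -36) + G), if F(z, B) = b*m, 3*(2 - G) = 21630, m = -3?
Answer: -1/7235 ≈ -0.00013822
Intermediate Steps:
G = -7208 (G = 2 - ⅓*21630 = 2 - 7210 = -7208)
b = 9 (b = 3² = 9)
F(z, B) = -27 (F(z, B) = 9*(-3) = -27)
1/(F(3, -36) + G) = 1/(-27 - 7208) = 1/(-7235) = -1/7235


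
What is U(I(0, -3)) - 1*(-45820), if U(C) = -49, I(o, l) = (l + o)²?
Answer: 45771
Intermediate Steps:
U(I(0, -3)) - 1*(-45820) = -49 - 1*(-45820) = -49 + 45820 = 45771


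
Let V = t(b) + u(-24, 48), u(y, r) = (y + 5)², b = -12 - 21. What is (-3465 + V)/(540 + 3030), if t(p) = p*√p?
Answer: -1552/1785 - 11*I*√33/1190 ≈ -0.86947 - 0.053101*I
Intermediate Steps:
b = -33
u(y, r) = (5 + y)²
t(p) = p^(3/2)
V = 361 - 33*I*√33 (V = (-33)^(3/2) + (5 - 24)² = -33*I*√33 + (-19)² = -33*I*√33 + 361 = 361 - 33*I*√33 ≈ 361.0 - 189.57*I)
(-3465 + V)/(540 + 3030) = (-3465 + (361 - 33*I*√33))/(540 + 3030) = (-3104 - 33*I*√33)/3570 = (-3104 - 33*I*√33)*(1/3570) = -1552/1785 - 11*I*√33/1190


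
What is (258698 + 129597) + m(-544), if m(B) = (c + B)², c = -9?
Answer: 694104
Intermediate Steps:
m(B) = (-9 + B)²
(258698 + 129597) + m(-544) = (258698 + 129597) + (-9 - 544)² = 388295 + (-553)² = 388295 + 305809 = 694104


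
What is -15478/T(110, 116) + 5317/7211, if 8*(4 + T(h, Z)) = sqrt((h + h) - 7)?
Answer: 28576947735/5848121 + 123824*sqrt(213)/811 ≈ 7114.8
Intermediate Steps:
T(h, Z) = -4 + sqrt(-7 + 2*h)/8 (T(h, Z) = -4 + sqrt((h + h) - 7)/8 = -4 + sqrt(2*h - 7)/8 = -4 + sqrt(-7 + 2*h)/8)
-15478/T(110, 116) + 5317/7211 = -15478/(-4 + sqrt(-7 + 2*110)/8) + 5317/7211 = -15478/(-4 + sqrt(-7 + 220)/8) + 5317*(1/7211) = -15478/(-4 + sqrt(213)/8) + 5317/7211 = 5317/7211 - 15478/(-4 + sqrt(213)/8)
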